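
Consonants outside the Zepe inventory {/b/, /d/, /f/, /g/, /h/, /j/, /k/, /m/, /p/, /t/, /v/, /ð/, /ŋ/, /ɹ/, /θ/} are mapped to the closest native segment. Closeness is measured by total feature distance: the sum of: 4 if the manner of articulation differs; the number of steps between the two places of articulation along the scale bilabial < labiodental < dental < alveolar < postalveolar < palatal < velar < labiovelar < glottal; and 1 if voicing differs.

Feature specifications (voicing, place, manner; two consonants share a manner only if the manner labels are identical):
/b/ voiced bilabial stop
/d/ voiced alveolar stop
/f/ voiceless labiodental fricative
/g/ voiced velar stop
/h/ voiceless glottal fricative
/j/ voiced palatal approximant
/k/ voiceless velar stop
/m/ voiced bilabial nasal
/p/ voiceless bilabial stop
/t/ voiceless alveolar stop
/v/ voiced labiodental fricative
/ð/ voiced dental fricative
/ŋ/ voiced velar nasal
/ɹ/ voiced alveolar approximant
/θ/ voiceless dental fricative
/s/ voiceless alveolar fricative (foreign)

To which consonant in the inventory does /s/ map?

θ

/θ/ is closest: same manner (fricative), place distance 1 (alveolar→dental), same voicing; total 1. Next closest is /f/ at distance 2.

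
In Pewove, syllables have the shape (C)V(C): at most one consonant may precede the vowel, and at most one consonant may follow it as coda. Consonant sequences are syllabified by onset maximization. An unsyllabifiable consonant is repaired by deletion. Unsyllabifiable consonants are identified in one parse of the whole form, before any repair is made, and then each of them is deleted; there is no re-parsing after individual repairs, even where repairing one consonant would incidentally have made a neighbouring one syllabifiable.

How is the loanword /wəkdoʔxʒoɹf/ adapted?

Under (C)V(C), the unsyllabifiable consonants are /x/, /f/ (at most one coda consonant is licensed; onsets are limited to one consonant).
Deletion applies to /x/, /f/.

wəkdoʔʒoɹ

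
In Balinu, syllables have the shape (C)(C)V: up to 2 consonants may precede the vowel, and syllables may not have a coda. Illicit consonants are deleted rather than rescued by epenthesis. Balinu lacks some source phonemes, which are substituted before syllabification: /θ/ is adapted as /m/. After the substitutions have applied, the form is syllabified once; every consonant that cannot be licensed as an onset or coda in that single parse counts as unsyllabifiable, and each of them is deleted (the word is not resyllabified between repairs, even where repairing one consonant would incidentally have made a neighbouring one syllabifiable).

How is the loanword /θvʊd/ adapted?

Substitution: /θ/ → /m/, giving /mvʊd/.
The consonants /d/ cannot be parsed into a legal (C)(C)V syllable (no codas are permitted; onsets may contain at most 2 consonants).
Each unlicensed consonant is deleted: /d/.

mvʊ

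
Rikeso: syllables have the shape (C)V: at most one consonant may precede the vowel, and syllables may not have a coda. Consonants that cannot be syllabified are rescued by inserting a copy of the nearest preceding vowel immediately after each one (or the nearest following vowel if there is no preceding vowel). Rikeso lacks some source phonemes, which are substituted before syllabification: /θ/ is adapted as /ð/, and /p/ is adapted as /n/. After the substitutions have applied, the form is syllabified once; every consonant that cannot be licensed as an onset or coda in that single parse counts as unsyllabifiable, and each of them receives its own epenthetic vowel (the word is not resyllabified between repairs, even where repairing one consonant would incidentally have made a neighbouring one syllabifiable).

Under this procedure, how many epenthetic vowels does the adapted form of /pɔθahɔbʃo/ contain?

After substitution the input is /nɔðahɔbʃo/.
The unsyllabifiable consonants are /b/; each receives one epenthetic vowel.

1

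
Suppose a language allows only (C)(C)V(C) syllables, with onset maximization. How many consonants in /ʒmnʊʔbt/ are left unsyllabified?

Under (C)(C)V(C), the unsyllabifiable consonants are /ʒ/, /b/, /t/ (at most one coda consonant is licensed; onsets may contain at most 2 consonants).

3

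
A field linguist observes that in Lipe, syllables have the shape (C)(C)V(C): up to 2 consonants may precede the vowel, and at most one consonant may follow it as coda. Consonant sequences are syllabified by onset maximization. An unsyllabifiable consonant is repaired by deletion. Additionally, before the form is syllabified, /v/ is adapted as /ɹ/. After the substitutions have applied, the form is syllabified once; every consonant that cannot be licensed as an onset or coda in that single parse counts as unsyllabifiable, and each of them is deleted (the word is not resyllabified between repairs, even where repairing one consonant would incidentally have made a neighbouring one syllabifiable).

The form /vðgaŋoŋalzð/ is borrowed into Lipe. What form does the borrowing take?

ðgaŋoŋal

Substitution: /v/ → /ɹ/, giving /ɹðgaŋoŋalzð/.
Syllabifying with onset maximization leaves /ɹ/, /z/, /ð/ stranded (at most one coda consonant is licensed; onsets may contain at most 2 consonants).
Each unlicensed consonant is deleted: /ɹ/, /z/, /ð/.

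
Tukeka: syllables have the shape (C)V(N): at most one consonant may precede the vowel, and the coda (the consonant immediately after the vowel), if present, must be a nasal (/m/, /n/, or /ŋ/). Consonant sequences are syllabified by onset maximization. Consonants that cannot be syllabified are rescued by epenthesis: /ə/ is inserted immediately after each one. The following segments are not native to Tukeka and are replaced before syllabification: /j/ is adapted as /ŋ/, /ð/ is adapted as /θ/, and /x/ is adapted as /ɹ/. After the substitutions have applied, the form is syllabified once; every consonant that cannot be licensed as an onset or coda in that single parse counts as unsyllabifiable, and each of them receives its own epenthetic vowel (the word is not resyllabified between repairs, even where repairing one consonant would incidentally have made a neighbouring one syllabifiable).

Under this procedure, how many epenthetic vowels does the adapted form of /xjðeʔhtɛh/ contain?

After substitution the input is /ɹŋθeʔhtɛh/.
The unsyllabifiable consonants are /ɹ/, /ŋ/, /ʔ/, /h/, /h/; each receives one epenthetic vowel.

5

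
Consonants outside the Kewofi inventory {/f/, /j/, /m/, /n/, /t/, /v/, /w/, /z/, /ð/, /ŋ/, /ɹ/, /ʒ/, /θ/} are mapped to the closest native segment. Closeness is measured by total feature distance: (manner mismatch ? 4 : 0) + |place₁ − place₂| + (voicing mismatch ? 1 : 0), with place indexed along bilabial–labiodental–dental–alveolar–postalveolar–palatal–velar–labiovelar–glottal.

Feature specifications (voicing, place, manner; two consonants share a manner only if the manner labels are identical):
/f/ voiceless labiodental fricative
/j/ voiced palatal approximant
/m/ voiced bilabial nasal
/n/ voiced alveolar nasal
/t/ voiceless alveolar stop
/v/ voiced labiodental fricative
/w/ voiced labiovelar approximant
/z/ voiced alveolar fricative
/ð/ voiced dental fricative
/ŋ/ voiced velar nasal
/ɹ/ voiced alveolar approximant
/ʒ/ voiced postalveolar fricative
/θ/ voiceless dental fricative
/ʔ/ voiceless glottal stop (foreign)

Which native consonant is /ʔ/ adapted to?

t

/t/ is closest: same manner (stop), place distance 5 (glottal→alveolar), same voicing; total 5. Next closest is /w/ at distance 6.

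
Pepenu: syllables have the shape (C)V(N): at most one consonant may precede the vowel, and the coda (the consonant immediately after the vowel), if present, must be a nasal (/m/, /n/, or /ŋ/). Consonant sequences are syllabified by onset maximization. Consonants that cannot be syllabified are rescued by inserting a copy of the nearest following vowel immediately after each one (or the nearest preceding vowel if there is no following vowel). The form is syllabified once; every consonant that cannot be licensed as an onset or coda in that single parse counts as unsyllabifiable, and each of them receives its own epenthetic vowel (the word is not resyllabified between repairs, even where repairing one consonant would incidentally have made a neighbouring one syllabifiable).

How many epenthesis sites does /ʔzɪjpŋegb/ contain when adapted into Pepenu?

The unsyllabifiable consonants are /ʔ/, /j/, /p/, /g/, /b/; each receives one epenthetic vowel.

5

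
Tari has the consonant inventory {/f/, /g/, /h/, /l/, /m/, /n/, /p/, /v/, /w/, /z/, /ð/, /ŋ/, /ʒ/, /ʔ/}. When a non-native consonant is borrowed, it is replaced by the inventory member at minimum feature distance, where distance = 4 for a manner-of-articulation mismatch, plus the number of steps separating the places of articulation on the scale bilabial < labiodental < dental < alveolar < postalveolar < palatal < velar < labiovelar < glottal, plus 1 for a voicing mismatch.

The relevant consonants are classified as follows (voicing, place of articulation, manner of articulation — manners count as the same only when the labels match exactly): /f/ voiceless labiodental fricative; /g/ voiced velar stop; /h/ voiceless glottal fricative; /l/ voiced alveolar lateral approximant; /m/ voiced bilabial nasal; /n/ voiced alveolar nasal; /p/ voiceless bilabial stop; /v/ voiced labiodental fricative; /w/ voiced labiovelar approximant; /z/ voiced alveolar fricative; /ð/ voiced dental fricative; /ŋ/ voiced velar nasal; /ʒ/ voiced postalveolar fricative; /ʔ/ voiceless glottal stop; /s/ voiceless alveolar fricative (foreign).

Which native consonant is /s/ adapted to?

/z/ is closest: same manner (fricative), place distance 0 (alveolar→alveolar), voicing differs (+1); total 1. Next closest is /f/ at distance 2.

z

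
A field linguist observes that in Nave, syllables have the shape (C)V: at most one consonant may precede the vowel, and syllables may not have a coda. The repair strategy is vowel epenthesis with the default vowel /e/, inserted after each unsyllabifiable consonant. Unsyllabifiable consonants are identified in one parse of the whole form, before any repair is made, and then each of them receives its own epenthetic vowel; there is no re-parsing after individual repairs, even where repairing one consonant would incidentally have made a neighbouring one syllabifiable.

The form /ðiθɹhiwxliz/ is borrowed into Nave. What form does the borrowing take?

Under (C)V, the unsyllabifiable consonants are /θ/, /ɹ/, /w/, /x/, /z/ (no codas are permitted; onsets are limited to one consonant).
Inserting the epenthetic vowel yields /θ/ → /θe/, /ɹ/ → /ɹe/, /w/ → /we/, /x/ → /xe/, /z/ → /ze/.

ðiθeɹehiwexelize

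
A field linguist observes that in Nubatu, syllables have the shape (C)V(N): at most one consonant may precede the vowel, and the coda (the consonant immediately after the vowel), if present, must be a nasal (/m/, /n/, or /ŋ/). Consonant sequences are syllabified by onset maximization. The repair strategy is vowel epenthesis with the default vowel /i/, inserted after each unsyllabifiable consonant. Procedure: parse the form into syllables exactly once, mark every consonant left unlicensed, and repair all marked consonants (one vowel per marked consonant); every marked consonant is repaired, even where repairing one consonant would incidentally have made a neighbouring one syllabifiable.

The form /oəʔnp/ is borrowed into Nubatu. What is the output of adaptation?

oəʔinipi

Syllabifying with onset maximization leaves /ʔ/, /n/, /p/ stranded (only a nasal (/m/, /n/, or /ŋ/) is licensed in coda position; onsets are limited to one consonant).
Epenthesis after each stranded consonant: /ʔ/ → /ʔi/, /n/ → /ni/, /p/ → /pi/.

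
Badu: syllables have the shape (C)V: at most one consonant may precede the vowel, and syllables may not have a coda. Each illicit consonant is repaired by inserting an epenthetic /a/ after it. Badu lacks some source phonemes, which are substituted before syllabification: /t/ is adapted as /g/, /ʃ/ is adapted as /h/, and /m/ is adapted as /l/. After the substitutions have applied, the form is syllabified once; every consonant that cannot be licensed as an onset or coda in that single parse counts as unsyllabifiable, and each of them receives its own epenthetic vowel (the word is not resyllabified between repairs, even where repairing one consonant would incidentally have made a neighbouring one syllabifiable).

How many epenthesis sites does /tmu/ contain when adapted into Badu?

After substitution the input is /glu/.
The unsyllabifiable consonants are /g/; each receives one epenthetic vowel.

1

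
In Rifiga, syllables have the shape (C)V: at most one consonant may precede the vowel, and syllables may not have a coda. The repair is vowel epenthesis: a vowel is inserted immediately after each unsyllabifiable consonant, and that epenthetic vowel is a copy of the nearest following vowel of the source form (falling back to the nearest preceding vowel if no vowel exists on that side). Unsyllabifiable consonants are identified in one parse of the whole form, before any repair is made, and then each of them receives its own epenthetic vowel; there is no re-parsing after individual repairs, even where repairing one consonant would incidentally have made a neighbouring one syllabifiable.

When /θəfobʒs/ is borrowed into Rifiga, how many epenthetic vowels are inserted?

3

The unsyllabifiable consonants are /b/, /ʒ/, /s/; each receives one epenthetic vowel.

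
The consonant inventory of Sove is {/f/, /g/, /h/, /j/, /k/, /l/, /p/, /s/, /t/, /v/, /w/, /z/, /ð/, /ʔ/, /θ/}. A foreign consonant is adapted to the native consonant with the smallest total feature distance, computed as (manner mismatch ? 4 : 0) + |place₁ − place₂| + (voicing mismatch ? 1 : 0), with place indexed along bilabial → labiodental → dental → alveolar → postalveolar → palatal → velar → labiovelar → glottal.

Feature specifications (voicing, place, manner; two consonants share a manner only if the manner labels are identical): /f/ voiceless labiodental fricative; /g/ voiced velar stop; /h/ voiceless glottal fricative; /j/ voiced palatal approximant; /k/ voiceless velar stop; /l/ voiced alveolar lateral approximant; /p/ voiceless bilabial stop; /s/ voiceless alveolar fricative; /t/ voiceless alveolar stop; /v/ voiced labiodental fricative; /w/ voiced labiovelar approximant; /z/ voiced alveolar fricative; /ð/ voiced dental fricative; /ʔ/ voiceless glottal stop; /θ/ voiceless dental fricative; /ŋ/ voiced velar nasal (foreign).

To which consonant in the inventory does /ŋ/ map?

g

/g/ is closest: manner differs (nasal→stop, +4), place distance 0 (velar→velar), same voicing; total 4. Next closest is /j/ at distance 5.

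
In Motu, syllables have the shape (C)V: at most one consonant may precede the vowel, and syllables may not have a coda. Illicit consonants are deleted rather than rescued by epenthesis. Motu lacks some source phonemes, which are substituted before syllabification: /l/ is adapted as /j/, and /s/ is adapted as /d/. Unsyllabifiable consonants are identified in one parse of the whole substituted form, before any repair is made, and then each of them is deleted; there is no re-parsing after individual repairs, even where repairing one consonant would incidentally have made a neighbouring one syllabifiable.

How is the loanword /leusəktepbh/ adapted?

jeudəte

Substitution: /l/ → /j/, /s/ → /d/, giving /jeudəktepbh/.
Under (C)V, the unsyllabifiable consonants are /k/, /p/, /b/, /h/ (no codas are permitted; onsets are limited to one consonant).
Each unlicensed consonant is deleted: /k/, /p/, /b/, /h/.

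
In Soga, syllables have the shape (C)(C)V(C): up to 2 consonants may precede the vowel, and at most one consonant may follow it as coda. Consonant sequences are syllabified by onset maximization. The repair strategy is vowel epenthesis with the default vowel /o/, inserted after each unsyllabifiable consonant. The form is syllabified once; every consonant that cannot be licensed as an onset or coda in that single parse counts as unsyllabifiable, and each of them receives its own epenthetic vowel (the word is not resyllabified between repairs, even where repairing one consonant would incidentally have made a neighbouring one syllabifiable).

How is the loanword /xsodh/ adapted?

xsodho

The consonants /h/ cannot be parsed into a legal (C)(C)V(C) syllable (at most one coda consonant is licensed; onsets may contain at most 2 consonants).
Inserting the epenthetic vowel yields /h/ → /ho/.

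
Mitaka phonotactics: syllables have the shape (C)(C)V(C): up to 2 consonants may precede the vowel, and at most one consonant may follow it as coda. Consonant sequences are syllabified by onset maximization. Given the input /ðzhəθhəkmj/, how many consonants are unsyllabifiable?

Syllabifying with onset maximization leaves /ð/, /m/, /j/ stranded (at most one coda consonant is licensed; onsets may contain at most 2 consonants).

3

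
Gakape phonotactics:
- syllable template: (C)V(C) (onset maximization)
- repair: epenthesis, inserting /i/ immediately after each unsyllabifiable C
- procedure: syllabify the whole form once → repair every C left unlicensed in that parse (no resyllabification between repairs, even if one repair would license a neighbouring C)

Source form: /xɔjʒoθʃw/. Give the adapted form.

Under (C)V(C), the unsyllabifiable consonants are /ʃ/, /w/ (at most one coda consonant is licensed; onsets are limited to one consonant).
Inserting the epenthetic vowel yields /ʃ/ → /ʃi/, /w/ → /wi/.

xɔjʒoθʃiwi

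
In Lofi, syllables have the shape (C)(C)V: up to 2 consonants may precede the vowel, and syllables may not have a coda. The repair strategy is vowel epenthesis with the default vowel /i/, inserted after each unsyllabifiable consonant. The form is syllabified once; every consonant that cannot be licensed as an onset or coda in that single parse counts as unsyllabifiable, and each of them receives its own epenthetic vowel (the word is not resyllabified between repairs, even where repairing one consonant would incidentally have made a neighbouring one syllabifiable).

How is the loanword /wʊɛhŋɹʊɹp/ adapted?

Syllabifying with onset maximization leaves /h/, /ɹ/, /p/ stranded (no codas are permitted; onsets may contain at most 2 consonants).
Epenthesis after each stranded consonant: /h/ → /hi/, /ɹ/ → /ɹi/, /p/ → /pi/.

wʊɛhiŋɹʊɹipi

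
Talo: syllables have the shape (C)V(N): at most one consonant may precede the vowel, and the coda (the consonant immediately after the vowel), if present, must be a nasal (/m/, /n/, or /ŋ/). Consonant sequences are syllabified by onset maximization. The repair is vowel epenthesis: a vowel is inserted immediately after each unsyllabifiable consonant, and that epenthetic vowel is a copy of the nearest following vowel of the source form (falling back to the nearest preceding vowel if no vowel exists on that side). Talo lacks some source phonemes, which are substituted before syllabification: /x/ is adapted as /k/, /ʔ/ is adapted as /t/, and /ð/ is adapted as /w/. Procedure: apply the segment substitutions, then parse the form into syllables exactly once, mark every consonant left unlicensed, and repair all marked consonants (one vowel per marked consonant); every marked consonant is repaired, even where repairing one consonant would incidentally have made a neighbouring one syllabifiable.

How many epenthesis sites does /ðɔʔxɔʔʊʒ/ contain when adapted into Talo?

After substitution the input is /wɔtkɔtʊʒ/.
The unsyllabifiable consonants are /t/, /ʒ/; each receives one epenthetic vowel.

2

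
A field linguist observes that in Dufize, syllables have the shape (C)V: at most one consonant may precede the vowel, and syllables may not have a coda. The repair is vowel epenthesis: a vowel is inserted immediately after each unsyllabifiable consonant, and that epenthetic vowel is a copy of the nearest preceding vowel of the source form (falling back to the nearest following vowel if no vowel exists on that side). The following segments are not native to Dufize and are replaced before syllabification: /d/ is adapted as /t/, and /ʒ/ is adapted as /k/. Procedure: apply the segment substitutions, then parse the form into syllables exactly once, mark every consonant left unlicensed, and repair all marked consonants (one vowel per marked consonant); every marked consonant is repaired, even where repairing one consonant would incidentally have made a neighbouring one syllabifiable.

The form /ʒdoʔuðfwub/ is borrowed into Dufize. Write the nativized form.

Substitution: /ʒ/ → /k/, /d/ → /t/, giving /ktoʔuðfwub/.
Syllabifying with onset maximization leaves /k/, /ð/, /f/, /b/ stranded (no codas are permitted; onsets are limited to one consonant).
Inserting the epenthetic vowel yields /k/ → /ko/, /ð/ → /ðu/, /f/ → /fu/, /b/ → /bu/.

kotoʔuðufuwubu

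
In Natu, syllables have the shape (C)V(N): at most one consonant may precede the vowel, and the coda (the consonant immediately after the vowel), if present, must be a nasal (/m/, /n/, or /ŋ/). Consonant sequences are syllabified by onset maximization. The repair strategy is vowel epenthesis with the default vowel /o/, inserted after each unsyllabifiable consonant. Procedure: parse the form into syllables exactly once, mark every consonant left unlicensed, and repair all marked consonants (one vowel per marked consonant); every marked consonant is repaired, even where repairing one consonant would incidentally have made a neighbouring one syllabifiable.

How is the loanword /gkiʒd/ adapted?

Under (C)V(N), the unsyllabifiable consonants are /g/, /ʒ/, /d/ (only a nasal (/m/, /n/, or /ŋ/) is licensed in coda position; onsets are limited to one consonant).
Each unlicensed consonant becomes the onset of a new syllable: /g/ → /go/, /ʒ/ → /ʒo/, /d/ → /do/.

gokiʒodo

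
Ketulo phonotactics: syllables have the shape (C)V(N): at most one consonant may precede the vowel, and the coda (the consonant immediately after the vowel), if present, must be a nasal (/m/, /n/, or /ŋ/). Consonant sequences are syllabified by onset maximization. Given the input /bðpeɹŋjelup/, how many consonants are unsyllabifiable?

Under (C)V(N), the unsyllabifiable consonants are /b/, /ð/, /ɹ/, /ŋ/, /p/ (only a nasal (/m/, /n/, or /ŋ/) is licensed in coda position; onsets are limited to one consonant).

5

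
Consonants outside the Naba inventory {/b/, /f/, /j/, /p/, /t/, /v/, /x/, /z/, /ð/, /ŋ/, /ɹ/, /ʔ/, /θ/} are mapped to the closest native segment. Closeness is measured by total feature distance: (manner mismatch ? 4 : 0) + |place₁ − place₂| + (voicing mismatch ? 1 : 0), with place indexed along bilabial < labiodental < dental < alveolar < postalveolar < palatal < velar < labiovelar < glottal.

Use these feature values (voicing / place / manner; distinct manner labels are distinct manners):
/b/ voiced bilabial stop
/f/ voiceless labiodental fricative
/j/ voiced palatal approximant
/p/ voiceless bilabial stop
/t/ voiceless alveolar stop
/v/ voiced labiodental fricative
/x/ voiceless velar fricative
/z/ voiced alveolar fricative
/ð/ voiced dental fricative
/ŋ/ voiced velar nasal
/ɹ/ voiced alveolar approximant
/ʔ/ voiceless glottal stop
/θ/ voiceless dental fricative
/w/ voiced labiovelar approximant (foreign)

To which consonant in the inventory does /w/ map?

/j/ is closest: same manner (approximant), place distance 2 (labiovelar→palatal), same voicing; total 2. Next closest is /ɹ/ at distance 4.

j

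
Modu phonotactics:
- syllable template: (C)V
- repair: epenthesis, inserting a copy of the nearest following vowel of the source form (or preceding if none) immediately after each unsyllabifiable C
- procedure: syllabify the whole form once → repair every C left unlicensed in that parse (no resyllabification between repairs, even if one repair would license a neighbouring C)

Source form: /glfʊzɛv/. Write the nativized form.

gʊlʊfʊzɛvɛ

Syllabifying with onset maximization leaves /g/, /l/, /v/ stranded (no codas are permitted; onsets are limited to one consonant).
Each unlicensed consonant becomes the onset of a new syllable: /g/ → /gʊ/, /l/ → /lʊ/, /v/ → /vɛ/.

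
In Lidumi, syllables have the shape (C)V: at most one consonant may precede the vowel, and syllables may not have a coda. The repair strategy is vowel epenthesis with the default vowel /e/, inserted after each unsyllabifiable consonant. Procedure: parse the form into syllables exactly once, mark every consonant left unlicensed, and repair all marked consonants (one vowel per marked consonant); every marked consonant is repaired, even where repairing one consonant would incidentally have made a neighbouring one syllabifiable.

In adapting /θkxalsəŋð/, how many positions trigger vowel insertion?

The unsyllabifiable consonants are /θ/, /k/, /l/, /ŋ/, /ð/; each receives one epenthetic vowel.

5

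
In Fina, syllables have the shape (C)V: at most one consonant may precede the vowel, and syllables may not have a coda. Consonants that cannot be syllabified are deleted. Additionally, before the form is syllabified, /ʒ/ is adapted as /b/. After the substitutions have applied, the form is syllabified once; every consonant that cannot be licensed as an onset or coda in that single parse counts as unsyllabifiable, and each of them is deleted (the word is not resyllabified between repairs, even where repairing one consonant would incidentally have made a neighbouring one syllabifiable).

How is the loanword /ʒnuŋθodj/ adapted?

nuθo

Substitution: /ʒ/ → /b/, giving /bnuŋθodj/.
Under (C)V, the unsyllabifiable consonants are /b/, /ŋ/, /d/, /j/ (no codas are permitted; onsets are limited to one consonant).
Each unlicensed consonant is deleted: /b/, /ŋ/, /d/, /j/.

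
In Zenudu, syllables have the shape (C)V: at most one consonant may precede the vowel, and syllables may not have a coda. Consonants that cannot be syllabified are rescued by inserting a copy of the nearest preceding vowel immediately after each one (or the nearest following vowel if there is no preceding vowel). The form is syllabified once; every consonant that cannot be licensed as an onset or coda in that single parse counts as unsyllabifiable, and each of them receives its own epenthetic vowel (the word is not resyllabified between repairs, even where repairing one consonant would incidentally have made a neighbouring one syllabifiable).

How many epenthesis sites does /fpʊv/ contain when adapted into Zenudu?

2

The unsyllabifiable consonants are /f/, /v/; each receives one epenthetic vowel.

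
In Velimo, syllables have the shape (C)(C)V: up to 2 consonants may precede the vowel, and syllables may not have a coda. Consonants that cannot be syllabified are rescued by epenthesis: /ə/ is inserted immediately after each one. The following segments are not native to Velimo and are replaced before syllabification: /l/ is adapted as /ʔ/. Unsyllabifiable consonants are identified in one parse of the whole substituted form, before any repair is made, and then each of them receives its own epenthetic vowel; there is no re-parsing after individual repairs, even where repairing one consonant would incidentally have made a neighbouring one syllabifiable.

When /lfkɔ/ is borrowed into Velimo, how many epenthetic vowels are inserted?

After substitution the input is /ʔfkɔ/.
The unsyllabifiable consonants are /ʔ/; each receives one epenthetic vowel.

1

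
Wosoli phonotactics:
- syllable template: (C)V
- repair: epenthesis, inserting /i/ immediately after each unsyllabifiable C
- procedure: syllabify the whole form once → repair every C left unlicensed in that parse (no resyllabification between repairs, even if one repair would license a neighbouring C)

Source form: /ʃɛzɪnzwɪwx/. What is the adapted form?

Syllabifying with onset maximization leaves /n/, /z/, /w/, /x/ stranded (no codas are permitted; onsets are limited to one consonant).
Inserting the epenthetic vowel yields /n/ → /ni/, /z/ → /zi/, /w/ → /wi/, /x/ → /xi/.

ʃɛzɪniziwɪwixi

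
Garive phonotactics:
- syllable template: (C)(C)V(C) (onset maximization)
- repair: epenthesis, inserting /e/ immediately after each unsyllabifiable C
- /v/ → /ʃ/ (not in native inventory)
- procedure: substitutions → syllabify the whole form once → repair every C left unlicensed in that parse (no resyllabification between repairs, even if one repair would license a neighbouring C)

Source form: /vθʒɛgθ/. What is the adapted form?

ʃeθʒɛgθe

Substitution: /v/ → /ʃ/, giving /ʃθʒɛgθ/.
Under (C)(C)V(C), the unsyllabifiable consonants are /ʃ/, /θ/ (at most one coda consonant is licensed; onsets may contain at most 2 consonants).
Each unlicensed consonant becomes the onset of a new syllable: /ʃ/ → /ʃe/, /θ/ → /θe/.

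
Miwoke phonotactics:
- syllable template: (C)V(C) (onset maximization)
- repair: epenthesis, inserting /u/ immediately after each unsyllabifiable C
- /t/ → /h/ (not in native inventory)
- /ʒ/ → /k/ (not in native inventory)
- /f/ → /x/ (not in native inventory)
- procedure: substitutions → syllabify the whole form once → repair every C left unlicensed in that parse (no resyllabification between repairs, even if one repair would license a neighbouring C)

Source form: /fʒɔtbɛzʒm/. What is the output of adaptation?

Substitution: /f/ → /x/, /ʒ/ → /k/, /t/ → /h/, giving /xkɔhbɛzkm/.
The consonants /x/, /k/, /m/ cannot be parsed into a legal (C)V(C) syllable (at most one coda consonant is licensed; onsets are limited to one consonant).
Inserting the epenthetic vowel yields /x/ → /xu/, /k/ → /ku/, /m/ → /mu/.

xukɔhbɛzkumu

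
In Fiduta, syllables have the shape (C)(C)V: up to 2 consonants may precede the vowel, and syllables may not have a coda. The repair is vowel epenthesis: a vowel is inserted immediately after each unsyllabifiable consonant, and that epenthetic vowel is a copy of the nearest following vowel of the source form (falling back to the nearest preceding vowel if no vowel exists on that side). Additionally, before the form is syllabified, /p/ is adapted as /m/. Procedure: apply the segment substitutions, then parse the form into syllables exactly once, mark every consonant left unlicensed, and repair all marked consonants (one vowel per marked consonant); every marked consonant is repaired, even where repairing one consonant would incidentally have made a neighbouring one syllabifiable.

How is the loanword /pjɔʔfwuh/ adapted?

mjɔʔufwuhu

Substitution: /p/ → /m/, giving /mjɔʔfwuh/.
The consonants /ʔ/, /h/ cannot be parsed into a legal (C)(C)V syllable (no codas are permitted; onsets may contain at most 2 consonants).
Each unlicensed consonant becomes the onset of a new syllable: /ʔ/ → /ʔu/, /h/ → /hu/.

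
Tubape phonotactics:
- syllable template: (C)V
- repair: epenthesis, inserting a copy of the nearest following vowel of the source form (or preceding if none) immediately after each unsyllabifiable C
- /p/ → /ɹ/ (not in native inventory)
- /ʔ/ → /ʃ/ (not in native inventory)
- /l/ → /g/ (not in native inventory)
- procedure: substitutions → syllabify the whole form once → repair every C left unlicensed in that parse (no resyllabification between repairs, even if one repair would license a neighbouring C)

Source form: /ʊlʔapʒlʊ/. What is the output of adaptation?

Substitution: /l/ → /g/, /ʔ/ → /ʃ/, /p/ → /ɹ/, giving /ʊgʃaɹʒgʊ/.
Syllabifying with onset maximization leaves /g/, /ɹ/, /ʒ/ stranded (no codas are permitted; onsets are limited to one consonant).
Inserting the epenthetic vowel yields /g/ → /ga/, /ɹ/ → /ɹʊ/, /ʒ/ → /ʒʊ/.

ʊgaʃaɹʊʒʊgʊ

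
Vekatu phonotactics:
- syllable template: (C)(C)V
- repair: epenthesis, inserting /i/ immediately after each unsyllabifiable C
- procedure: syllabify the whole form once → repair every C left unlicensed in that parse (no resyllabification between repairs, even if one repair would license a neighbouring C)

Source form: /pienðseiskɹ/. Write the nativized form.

pieniðseisikiɹi

The consonants /n/, /s/, /k/, /ɹ/ cannot be parsed into a legal (C)(C)V syllable (no codas are permitted; onsets may contain at most 2 consonants).
Epenthesis after each stranded consonant: /n/ → /ni/, /s/ → /si/, /k/ → /ki/, /ɹ/ → /ɹi/.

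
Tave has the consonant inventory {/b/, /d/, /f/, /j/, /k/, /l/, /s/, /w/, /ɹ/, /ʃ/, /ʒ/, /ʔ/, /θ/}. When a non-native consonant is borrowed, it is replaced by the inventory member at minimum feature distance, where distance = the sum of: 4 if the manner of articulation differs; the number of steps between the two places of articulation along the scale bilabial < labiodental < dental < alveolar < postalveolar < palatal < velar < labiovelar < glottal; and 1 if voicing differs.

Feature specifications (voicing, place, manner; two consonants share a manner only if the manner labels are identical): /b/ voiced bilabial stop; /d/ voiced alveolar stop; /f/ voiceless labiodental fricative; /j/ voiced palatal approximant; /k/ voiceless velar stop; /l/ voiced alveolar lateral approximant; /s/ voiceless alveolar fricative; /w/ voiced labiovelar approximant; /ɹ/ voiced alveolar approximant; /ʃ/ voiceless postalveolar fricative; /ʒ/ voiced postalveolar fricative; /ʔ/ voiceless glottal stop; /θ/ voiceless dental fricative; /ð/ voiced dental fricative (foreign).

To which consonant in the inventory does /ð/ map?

/θ/ is closest: same manner (fricative), place distance 0 (dental→dental), voicing differs (+1); total 1. Next closest is /f/ at distance 2.

θ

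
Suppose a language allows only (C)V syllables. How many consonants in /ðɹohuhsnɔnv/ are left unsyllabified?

Syllabifying with onset maximization leaves /ð/, /h/, /s/, /n/, /v/ stranded (no codas are permitted; onsets are limited to one consonant).

5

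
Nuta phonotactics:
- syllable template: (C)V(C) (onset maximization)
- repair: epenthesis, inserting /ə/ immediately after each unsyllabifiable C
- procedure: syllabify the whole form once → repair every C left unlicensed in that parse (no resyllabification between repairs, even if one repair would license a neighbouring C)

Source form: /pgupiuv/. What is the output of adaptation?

The consonants /p/ cannot be parsed into a legal (C)V(C) syllable (at most one coda consonant is licensed; onsets are limited to one consonant).
Each unlicensed consonant becomes the onset of a new syllable: /p/ → /pə/.

pəgupiuv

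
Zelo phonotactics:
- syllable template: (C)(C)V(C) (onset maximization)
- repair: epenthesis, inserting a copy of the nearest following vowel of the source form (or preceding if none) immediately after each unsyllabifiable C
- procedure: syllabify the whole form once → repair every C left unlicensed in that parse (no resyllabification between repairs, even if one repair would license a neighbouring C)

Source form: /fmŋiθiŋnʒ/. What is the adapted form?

Under (C)(C)V(C), the unsyllabifiable consonants are /f/, /n/, /ʒ/ (at most one coda consonant is licensed; onsets may contain at most 2 consonants).
Inserting the epenthetic vowel yields /f/ → /fi/, /n/ → /ni/, /ʒ/ → /ʒi/.

fimŋiθiŋniʒi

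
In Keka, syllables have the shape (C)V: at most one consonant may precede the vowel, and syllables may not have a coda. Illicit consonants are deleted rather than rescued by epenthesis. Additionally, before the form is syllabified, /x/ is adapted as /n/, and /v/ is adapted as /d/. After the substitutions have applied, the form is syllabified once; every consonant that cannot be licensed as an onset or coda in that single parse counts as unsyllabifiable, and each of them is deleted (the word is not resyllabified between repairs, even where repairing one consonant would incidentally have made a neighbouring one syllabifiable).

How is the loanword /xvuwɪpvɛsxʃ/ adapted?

duwɪdɛ

Substitution: /x/ → /n/, /v/ → /d/, giving /nduwɪpdɛsnʃ/.
Under (C)V, the unsyllabifiable consonants are /n/, /p/, /s/, /n/, /ʃ/ (no codas are permitted; onsets are limited to one consonant).
Deleting the stranded consonants removes /n/, /p/, /s/, /n/, /ʃ/.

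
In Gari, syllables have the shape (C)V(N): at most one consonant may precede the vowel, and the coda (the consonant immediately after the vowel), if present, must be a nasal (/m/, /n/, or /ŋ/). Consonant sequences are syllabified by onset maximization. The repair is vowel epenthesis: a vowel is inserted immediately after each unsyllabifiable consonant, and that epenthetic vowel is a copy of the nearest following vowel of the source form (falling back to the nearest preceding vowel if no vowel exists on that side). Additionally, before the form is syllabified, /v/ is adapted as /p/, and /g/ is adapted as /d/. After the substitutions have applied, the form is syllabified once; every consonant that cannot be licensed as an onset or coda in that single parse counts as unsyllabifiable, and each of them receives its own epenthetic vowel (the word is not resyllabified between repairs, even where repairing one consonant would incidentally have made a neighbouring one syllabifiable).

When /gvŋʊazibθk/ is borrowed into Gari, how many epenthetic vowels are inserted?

After substitution the input is /dpŋʊazibθk/.
The unsyllabifiable consonants are /d/, /p/, /b/, /θ/, /k/; each receives one epenthetic vowel.

5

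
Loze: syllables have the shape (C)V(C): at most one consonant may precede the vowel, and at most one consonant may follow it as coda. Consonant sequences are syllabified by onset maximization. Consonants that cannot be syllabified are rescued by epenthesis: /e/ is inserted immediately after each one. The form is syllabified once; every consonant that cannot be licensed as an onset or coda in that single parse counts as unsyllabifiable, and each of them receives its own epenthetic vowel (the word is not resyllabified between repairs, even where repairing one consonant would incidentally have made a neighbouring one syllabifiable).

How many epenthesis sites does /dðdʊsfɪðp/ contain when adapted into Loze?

3

The unsyllabifiable consonants are /d/, /ð/, /p/; each receives one epenthetic vowel.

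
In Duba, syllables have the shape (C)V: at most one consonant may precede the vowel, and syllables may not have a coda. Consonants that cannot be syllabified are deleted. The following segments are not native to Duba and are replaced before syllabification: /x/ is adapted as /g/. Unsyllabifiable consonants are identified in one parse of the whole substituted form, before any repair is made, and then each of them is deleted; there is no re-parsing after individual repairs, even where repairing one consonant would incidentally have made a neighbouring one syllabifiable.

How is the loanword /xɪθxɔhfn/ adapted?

gɪgɔ

Substitution: /x/ → /g/, giving /gɪθgɔhfn/.
Syllabifying with onset maximization leaves /θ/, /h/, /f/, /n/ stranded (no codas are permitted; onsets are limited to one consonant).
Each unlicensed consonant is deleted: /θ/, /h/, /f/, /n/.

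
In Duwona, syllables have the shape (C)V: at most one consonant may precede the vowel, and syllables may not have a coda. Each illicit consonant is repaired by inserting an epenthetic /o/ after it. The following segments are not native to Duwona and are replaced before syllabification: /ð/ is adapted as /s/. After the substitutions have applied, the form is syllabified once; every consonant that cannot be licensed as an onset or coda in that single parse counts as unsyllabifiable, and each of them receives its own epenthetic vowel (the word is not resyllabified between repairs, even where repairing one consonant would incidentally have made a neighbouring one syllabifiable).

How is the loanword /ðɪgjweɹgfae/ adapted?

Substitution: /ð/ → /s/, giving /sɪgjweɹgfae/.
Syllabifying with onset maximization leaves /g/, /j/, /ɹ/, /g/ stranded (no codas are permitted; onsets are limited to one consonant).
Each unlicensed consonant becomes the onset of a new syllable: /g/ → /go/, /j/ → /jo/, /ɹ/ → /ɹo/, /g/ → /go/.

sɪgojoweɹogofae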